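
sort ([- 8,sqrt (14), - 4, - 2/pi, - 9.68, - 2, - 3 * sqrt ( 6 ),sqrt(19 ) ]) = [-9.68, - 8, - 3*sqrt( 6), - 4  , - 2, - 2/pi,sqrt (14),sqrt (19) ] 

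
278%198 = 80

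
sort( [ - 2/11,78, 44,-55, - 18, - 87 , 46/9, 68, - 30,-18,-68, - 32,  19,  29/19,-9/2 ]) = [ - 87, - 68, - 55, - 32, - 30, - 18, - 18, - 9/2,  -  2/11,29/19,46/9,  19,44,68,78]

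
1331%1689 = 1331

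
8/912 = 1/114= 0.01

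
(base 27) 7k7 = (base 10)5650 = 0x1612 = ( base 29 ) 6KO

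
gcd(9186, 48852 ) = 6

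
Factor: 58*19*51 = 2^1*3^1*17^1*19^1*29^1 = 56202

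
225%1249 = 225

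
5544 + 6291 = 11835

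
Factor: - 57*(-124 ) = 2^2*3^1*19^1*31^1 = 7068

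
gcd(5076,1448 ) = 4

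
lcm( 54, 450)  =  1350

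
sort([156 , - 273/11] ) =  [ - 273/11,156]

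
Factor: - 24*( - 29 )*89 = 61944 = 2^3*3^1* 29^1 * 89^1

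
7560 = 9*840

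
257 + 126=383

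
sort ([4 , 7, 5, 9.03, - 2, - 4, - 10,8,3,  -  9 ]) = [ - 10, - 9,  -  4, - 2, 3,  4, 5,7, 8, 9.03] 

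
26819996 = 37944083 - 11124087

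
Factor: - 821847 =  - 3^1*13^2*1621^1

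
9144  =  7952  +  1192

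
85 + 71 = 156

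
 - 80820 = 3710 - 84530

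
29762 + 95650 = 125412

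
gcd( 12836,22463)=3209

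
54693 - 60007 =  - 5314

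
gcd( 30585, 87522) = 3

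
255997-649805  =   - 393808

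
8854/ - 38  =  -233/1  =  - 233.00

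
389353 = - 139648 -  - 529001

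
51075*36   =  1838700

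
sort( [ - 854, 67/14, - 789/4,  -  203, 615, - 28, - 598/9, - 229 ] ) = [ - 854, - 229, - 203, - 789/4, - 598/9, - 28, 67/14,615]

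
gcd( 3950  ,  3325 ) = 25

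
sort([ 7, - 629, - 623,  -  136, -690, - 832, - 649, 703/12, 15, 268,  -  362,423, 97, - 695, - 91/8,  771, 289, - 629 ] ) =[ - 832, - 695, - 690, - 649,- 629, - 629,  -  623, - 362, - 136, - 91/8,7,15, 703/12 , 97, 268,  289, 423, 771]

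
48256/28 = 1723 + 3/7 = 1723.43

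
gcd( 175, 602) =7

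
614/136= 307/68 = 4.51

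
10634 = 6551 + 4083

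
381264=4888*78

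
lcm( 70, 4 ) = 140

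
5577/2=5577/2=2788.50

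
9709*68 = 660212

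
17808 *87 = 1549296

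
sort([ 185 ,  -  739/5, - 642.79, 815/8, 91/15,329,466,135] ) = [ - 642.79,-739/5, 91/15, 815/8,135,185,  329,466]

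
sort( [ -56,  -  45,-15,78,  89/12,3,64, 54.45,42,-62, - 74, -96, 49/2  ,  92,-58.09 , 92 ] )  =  [ - 96,-74, - 62, - 58.09, - 56, -45, - 15,3, 89/12,49/2, 42,54.45 , 64,78,92,92 ]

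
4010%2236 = 1774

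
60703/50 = 60703/50 = 1214.06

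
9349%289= 101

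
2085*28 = 58380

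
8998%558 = 70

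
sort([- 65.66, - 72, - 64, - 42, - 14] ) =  [ - 72 , - 65.66,- 64 , - 42,  -  14]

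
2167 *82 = 177694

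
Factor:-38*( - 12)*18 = 8208 = 2^4*3^3*19^1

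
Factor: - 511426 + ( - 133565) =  - 3^1*163^1*1319^1 = - 644991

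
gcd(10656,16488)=72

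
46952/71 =46952/71 = 661.30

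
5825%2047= 1731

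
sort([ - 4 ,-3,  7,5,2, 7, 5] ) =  [ - 4, - 3 , 2, 5, 5,7 , 7 ]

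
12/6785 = 12/6785 = 0.00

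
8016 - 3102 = 4914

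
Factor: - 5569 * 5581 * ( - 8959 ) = 278450996851 = 17^2 * 31^1*5569^1 * 5581^1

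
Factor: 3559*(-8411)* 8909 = - 13^1 * 59^1*151^1 *647^1 * 3559^1 = -266688678841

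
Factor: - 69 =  - 3^1*23^1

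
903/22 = 41+1/22 = 41.05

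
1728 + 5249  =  6977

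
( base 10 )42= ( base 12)36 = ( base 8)52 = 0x2a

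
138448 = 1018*136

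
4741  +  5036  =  9777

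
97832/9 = 97832/9 = 10870.22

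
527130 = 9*58570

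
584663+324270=908933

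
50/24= 2  +  1/12 = 2.08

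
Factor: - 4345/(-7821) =3^( - 2) * 5^1= 5/9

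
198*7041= 1394118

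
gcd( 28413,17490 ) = 33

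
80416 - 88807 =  - 8391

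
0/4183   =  0 = 0.00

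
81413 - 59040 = 22373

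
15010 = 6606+8404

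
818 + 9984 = 10802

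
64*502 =32128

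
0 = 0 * ( - 5184 ) 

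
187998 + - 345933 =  - 157935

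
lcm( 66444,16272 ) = 797328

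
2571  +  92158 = 94729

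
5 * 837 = 4185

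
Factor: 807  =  3^1*269^1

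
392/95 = 392/95 =4.13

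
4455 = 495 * 9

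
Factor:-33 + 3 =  - 2^1*3^1*5^1 =-30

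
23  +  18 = 41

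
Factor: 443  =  443^1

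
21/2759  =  21/2759 =0.01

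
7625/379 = 20  +  45/379  =  20.12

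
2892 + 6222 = 9114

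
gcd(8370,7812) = 558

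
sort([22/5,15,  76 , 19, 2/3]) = [2/3, 22/5,  15,19,76]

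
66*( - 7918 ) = - 522588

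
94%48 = 46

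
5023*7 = 35161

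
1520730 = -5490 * ( - 277)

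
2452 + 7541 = 9993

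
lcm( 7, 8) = 56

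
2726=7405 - 4679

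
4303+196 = 4499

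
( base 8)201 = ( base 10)129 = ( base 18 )73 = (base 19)6f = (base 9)153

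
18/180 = 1/10 = 0.10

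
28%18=10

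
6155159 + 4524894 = 10680053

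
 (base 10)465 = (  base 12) 329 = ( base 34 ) DN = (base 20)135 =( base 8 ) 721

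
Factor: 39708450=2^1 * 3^2*5^2*88241^1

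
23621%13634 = 9987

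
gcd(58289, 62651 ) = 1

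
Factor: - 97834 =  - 2^1*11^1*4447^1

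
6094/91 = 6094/91 = 66.97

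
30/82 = 15/41 = 0.37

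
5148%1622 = 282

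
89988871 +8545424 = 98534295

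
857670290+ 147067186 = 1004737476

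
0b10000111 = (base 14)99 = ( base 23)5k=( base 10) 135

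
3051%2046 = 1005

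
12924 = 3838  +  9086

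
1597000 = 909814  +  687186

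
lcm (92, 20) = 460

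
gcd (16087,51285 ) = 1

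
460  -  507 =  -  47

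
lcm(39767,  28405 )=198835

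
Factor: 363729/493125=461/625= 5^ ( -4)*461^1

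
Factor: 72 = 2^3*3^2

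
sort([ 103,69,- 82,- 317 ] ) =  [ - 317 , - 82, 69,103]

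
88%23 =19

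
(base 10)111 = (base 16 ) 6F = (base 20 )5B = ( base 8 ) 157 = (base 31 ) 3I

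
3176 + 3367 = 6543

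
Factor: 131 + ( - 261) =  - 130= -2^1*5^1*13^1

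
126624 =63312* 2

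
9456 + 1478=10934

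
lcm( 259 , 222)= 1554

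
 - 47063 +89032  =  41969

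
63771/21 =21257/7=3036.71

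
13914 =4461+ 9453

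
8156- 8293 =-137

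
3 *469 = 1407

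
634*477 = 302418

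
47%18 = 11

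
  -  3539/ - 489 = 3539/489 = 7.24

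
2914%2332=582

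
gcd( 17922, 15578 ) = 2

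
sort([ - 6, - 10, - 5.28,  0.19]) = [-10 , - 6, - 5.28,  0.19] 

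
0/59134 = 0 = 0.00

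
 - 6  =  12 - 18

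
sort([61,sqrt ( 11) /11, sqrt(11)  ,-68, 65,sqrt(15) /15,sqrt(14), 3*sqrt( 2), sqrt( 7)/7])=[ - 68,sqrt (15)/15,sqrt( 11)/11, sqrt(7 ) /7,sqrt (11),sqrt( 14),3*sqrt(2),61,  65]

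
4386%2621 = 1765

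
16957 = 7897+9060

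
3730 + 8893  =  12623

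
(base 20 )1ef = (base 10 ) 695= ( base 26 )10J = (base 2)1010110111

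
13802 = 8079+5723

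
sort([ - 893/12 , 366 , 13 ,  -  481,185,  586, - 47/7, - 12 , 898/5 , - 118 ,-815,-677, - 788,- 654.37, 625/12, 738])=[-815,-788 , - 677 , - 654.37,-481 , - 118 ,  -  893/12 , - 12, - 47/7 , 13, 625/12 , 898/5 , 185, 366,586 , 738]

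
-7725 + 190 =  - 7535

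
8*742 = 5936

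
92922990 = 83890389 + 9032601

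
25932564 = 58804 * 441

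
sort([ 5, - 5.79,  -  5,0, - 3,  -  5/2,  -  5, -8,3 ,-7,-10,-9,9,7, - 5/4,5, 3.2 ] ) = [ - 10,-9 , - 8, - 7, - 5.79,-5, - 5,  -  3, - 5/2,-5/4 , 0, 3,3.2 , 5,5, 7,  9]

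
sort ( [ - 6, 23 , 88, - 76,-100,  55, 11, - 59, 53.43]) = [ - 100,-76,  -  59, - 6, 11, 23,53.43,55 , 88]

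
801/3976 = 801/3976=0.20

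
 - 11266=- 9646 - 1620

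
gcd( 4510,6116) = 22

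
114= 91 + 23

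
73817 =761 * 97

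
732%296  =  140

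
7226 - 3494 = 3732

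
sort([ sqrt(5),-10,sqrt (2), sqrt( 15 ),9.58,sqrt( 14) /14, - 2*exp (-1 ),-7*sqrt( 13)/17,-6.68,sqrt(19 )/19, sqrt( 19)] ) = [-10,-6.68, - 7*sqrt( 13 )/17, - 2*exp(-1), sqrt( 19)/19, sqrt( 14)/14,sqrt (2 ),sqrt(5), sqrt( 15 ),sqrt( 19) , 9.58 ]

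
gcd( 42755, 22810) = 5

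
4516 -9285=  - 4769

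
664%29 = 26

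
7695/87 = 2565/29 = 88.45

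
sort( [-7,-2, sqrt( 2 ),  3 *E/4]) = [ - 7, - 2, sqrt(2 ), 3*E/4] 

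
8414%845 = 809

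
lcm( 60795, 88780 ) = 5593140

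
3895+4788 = 8683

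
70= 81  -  11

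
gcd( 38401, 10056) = 1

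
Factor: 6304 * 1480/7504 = 583120/469 =2^4*5^1  *7^( - 1) * 37^1*67^( - 1)*197^1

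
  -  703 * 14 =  - 9842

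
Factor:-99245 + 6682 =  - 92563 = -151^1*613^1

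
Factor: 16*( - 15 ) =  - 2^4*3^1*5^1=   - 240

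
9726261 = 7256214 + 2470047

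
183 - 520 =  - 337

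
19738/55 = 19738/55 =358.87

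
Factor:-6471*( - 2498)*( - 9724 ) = - 2^3*3^2 * 11^1 *13^1*17^1*719^1*1249^1 = - 157184161992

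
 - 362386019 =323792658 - 686178677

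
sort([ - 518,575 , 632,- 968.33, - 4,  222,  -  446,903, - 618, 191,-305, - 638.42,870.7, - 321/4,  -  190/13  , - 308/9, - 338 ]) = [ - 968.33, - 638.42,-618, - 518, - 446, - 338,- 305, - 321/4, - 308/9,-190/13, - 4,  191,222, 575,632,870.7, 903]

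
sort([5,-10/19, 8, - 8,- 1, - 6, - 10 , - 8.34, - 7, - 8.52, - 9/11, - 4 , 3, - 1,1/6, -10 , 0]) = [-10, - 10, - 8.52, - 8.34, - 8, - 7, -6, - 4, - 1, - 1, - 9/11, - 10/19,0,1/6, 3,5,8] 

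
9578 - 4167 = 5411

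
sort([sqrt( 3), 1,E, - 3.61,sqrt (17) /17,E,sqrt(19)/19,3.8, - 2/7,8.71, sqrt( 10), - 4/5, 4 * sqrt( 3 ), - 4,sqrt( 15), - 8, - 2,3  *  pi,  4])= [  -  8, - 4, - 3.61, - 2, - 4/5, - 2/7,sqrt( 19) /19, sqrt(17)/17,1 , sqrt( 3 ),E, E, sqrt(10),3.8, sqrt(15 ),4,4 * sqrt( 3 ), 8.71,3 * pi ] 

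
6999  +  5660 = 12659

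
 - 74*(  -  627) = 46398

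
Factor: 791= 7^1 *113^1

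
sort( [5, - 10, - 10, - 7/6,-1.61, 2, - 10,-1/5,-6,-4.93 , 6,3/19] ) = [ - 10, - 10,-10, - 6,-4.93,  -  1.61,- 7/6, - 1/5,3/19,2, 5, 6 ]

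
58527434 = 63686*919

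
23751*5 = 118755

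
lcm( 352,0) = 0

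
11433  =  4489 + 6944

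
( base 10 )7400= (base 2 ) 1110011101000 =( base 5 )214100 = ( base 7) 30401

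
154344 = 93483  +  60861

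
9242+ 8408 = 17650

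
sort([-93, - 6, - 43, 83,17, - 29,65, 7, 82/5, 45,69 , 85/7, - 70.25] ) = [ - 93,- 70.25, - 43,-29, - 6,7,  85/7, 82/5 , 17, 45,  65,  69, 83 ]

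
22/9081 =22/9081 =0.00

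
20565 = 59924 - 39359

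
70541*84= 5925444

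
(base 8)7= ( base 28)7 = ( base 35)7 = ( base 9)7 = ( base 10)7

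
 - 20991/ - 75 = 6997/25 = 279.88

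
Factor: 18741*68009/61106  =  2^ ( - 1 ) * 3^1 *47^1*1447^1 * 6247^1 * 30553^( - 1) =1274556669/61106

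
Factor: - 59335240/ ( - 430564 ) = 14833810/107641 = 2^1*5^1*31^1 * 109^1*439^1 * 107641^( - 1 ) 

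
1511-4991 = - 3480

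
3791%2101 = 1690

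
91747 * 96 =8807712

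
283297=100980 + 182317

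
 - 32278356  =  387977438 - 420255794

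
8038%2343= 1009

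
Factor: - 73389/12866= - 2^( - 1) * 3^1*7^( -1)*17^1 * 919^( - 1 )* 1439^1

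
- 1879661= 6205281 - 8084942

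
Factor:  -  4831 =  - 4831^1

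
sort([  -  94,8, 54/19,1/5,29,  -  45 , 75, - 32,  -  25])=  [ - 94, - 45,  -  32,-25, 1/5,54/19,8, 29,75]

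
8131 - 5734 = 2397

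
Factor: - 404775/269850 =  - 3/2 = - 2^( - 1)*3^1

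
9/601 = 9/601   =  0.01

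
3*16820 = 50460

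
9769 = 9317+452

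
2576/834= 3  +  37/417 = 3.09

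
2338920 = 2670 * 876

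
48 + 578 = 626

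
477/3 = 159 =159.00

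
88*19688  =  1732544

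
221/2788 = 13/164 = 0.08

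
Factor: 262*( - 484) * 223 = - 2^3*11^2*131^1*223^1 = - 28278184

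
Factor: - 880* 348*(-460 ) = 2^8*3^1*5^2*11^1*23^1 * 29^1 =140870400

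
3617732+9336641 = 12954373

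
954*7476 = 7132104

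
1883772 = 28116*67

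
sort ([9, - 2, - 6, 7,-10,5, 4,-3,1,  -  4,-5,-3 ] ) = [ - 10, -6,-5,-4,-3, - 3, - 2,1,4, 5,7,  9 ]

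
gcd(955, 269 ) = 1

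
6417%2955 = 507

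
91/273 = 1/3 = 0.33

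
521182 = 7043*74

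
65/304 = 65/304 = 0.21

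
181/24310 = 181/24310 = 0.01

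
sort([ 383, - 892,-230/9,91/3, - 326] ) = [ - 892, - 326, - 230/9,91/3, 383]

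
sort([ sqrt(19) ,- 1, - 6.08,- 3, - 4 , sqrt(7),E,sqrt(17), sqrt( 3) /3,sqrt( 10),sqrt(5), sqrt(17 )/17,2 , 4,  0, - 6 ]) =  [ - 6.08, - 6, - 4,  -  3, - 1,  0,sqrt(17 )/17,  sqrt(3) /3,2 , sqrt (5),sqrt(7) , E,  sqrt(10),4,  sqrt( 17), sqrt(19)]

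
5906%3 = 2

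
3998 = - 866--4864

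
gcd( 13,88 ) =1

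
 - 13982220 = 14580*( - 959 )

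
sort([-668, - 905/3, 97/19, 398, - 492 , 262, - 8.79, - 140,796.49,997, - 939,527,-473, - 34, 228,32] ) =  [ - 939, - 668, - 492, - 473, - 905/3, - 140 ,  -  34, - 8.79, 97/19,32,228, 262,398 , 527,  796.49,997]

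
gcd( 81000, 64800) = 16200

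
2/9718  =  1/4859 = 0.00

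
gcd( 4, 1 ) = 1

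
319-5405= -5086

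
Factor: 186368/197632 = 182/193 = 2^1*7^1*13^1*193^( - 1)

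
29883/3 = 9961 = 9961.00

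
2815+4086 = 6901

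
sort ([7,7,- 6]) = [ - 6,7,7]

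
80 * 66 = 5280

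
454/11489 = 454/11489 = 0.04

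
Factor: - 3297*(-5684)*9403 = 2^2*3^1*7^3*29^1*157^1* 9403^1 = 176213611644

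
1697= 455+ 1242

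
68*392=26656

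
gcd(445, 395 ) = 5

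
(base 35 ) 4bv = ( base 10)5316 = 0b1010011000100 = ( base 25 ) 8CG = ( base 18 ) G76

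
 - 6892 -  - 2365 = - 4527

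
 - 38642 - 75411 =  - 114053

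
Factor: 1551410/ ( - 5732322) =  - 775705/2866161=- 3^( - 1)*5^1*7^1*37^1*59^ (  -  1)*599^1*16193^ ( - 1)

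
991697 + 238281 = 1229978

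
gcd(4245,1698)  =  849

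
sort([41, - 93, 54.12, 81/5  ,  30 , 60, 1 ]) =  [ - 93 , 1, 81/5, 30, 41,54.12, 60] 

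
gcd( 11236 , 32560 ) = 4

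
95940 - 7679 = 88261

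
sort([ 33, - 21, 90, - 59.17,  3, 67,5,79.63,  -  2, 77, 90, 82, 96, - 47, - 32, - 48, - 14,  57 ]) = [ - 59.17 , - 48, - 47, - 32, - 21, - 14, - 2 , 3, 5, 33,57, 67 , 77,79.63, 82, 90 , 90,  96 ]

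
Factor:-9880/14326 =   -  20/29 = - 2^2*5^1 * 29^ ( - 1 ) 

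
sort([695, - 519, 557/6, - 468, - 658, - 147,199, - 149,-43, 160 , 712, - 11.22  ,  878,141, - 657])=[ - 658, - 657, - 519, - 468, - 149, - 147, - 43, -11.22, 557/6,141, 160,  199, 695, 712, 878]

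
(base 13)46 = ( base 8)72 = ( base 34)1o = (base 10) 58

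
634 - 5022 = -4388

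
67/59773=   67/59773  =  0.00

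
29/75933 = 29/75933 = 0.00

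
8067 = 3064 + 5003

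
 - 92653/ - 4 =92653/4 = 23163.25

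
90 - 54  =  36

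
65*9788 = 636220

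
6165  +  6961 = 13126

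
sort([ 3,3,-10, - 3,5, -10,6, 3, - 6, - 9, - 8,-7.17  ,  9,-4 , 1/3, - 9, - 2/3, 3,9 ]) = [ - 10, - 10,-9,-9, - 8, - 7.17,-6,  -  4, - 3, - 2/3, 1/3 , 3, 3,3,3 , 5,6, 9, 9 ] 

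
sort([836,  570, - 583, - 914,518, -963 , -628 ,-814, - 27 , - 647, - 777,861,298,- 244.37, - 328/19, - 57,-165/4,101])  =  [ -963,- 914,-814,-777, - 647, - 628 , - 583, -244.37, - 57  , -165/4,- 27 , - 328/19,101, 298,518,570, 836,  861]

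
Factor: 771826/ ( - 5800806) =-3^ ( - 2) *29297^(-1)*35083^1= - 35083/263673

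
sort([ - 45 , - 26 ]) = [ - 45, - 26 ]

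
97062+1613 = 98675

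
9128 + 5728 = 14856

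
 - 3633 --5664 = 2031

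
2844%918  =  90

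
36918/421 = 36918/421 = 87.69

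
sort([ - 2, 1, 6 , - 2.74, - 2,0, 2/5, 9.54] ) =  [-2.74, - 2, - 2, 0, 2/5 , 1, 6,  9.54] 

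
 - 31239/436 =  - 31239/436 = - 71.65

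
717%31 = 4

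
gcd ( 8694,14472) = 54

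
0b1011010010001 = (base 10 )5777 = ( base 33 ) 5a2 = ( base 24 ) A0H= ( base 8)13221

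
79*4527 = 357633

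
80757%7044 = 3273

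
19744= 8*2468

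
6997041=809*8649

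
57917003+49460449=107377452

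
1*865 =865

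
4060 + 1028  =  5088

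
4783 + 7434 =12217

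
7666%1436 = 486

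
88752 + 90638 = 179390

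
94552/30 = 3151 + 11/15 = 3151.73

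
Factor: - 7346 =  - 2^1*3673^1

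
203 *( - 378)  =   - 76734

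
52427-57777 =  - 5350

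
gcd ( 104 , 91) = 13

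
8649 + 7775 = 16424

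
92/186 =46/93 = 0.49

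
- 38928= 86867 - 125795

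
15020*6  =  90120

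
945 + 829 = 1774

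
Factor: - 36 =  - 2^2*3^2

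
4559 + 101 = 4660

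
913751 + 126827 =1040578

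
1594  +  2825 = 4419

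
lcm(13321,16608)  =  1278816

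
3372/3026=1 + 173/1513 = 1.11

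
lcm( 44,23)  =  1012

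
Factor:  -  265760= - 2^5*5^1*11^1*151^1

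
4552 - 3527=1025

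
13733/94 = 146 + 9/94 = 146.10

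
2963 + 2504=5467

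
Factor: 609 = 3^1*7^1*29^1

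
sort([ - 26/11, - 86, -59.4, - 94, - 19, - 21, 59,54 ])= [ - 94, - 86, - 59.4,-21, - 19,  -  26/11,54 , 59] 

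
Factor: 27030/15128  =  13515/7564 = 2^ ( - 2)*3^1*5^1*17^1 * 31^(- 1 )*53^1 * 61^( - 1)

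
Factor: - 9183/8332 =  -2^( - 2) * 3^1*2083^( - 1 )*3061^1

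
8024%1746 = 1040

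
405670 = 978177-572507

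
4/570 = 2/285 = 0.01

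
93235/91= 93235/91 = 1024.56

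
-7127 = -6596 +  - 531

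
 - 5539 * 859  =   - 4758001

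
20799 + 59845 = 80644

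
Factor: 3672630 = 2^1 * 3^2*5^1 * 13^1*43^1*73^1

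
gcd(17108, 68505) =1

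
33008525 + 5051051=38059576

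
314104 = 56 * 5609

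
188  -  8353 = - 8165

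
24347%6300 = 5447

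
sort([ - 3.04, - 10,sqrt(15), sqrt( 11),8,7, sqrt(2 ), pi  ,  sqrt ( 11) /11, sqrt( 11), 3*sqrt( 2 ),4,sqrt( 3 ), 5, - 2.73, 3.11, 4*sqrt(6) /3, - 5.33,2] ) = [ - 10, - 5.33, -3.04, - 2.73,sqrt(11)/11, sqrt( 2) , sqrt( 3), 2,3.11,pi,4 * sqrt( 6)/3,sqrt ( 11),sqrt(11 ), sqrt( 15),4, 3 * sqrt( 2), 5, 7, 8 ] 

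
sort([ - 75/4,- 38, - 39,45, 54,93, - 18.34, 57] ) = [  -  39, - 38, -75/4,-18.34,45, 54, 57 , 93]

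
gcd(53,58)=1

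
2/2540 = 1/1270 = 0.00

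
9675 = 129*75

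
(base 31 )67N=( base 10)6006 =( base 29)743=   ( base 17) 13d5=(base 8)13566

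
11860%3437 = 1549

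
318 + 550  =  868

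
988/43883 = 988/43883 = 0.02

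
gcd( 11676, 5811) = 3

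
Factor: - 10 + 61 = 51 = 3^1 * 17^1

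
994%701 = 293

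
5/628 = 5/628 = 0.01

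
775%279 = 217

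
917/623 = 1 + 42/89 =1.47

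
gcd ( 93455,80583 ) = 1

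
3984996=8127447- 4142451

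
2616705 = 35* 74763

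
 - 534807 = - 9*59423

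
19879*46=914434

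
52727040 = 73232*720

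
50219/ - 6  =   - 50219/6 =- 8369.83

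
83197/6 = 13866+1/6 = 13866.17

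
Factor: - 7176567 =-3^1*17^1*140717^1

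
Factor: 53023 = 17^1*3119^1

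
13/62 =13/62 = 0.21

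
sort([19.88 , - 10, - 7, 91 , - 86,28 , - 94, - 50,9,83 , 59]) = [ - 94 , - 86,- 50, - 10,-7, 9 , 19.88 , 28, 59,83,91]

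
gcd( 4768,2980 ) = 596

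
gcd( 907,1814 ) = 907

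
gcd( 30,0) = 30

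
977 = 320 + 657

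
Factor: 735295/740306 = 2^( - 1)*5^1 * 7^(-1 )*11^1*29^1*461^1 * 52879^( - 1 ) 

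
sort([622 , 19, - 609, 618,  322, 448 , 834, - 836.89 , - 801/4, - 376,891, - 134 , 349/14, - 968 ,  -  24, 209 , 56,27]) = [ - 968 , - 836.89, - 609, - 376, - 801/4, - 134, - 24,19, 349/14 , 27, 56, 209,322,448,618, 622, 834 , 891]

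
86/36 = 43/18 = 2.39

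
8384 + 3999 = 12383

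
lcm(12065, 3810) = 72390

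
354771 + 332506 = 687277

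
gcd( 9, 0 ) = 9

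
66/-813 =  - 1+ 249/271 = - 0.08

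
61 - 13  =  48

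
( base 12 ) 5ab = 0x353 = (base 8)1523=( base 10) 851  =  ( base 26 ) 16j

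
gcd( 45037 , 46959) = 1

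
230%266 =230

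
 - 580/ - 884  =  145/221 = 0.66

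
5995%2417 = 1161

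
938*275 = 257950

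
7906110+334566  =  8240676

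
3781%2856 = 925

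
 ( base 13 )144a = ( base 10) 2935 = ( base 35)2du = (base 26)48n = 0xB77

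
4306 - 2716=1590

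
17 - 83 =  - 66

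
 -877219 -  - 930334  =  53115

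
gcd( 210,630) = 210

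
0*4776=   0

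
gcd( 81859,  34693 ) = 1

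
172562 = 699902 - 527340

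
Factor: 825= 3^1*5^2*11^1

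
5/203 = 5/203 = 0.02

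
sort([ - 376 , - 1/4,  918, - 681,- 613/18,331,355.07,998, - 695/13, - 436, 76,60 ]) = [-681 ,-436, - 376,-695/13, - 613/18, - 1/4, 60,76,331,355.07, 918,998 ]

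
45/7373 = 45/7373 =0.01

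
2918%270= 218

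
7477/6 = 7477/6 = 1246.17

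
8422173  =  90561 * 93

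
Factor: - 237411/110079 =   -  977/453 =- 3^( - 1 )*151^( -1 ) *977^1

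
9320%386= 56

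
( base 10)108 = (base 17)66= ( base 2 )1101100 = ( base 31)3F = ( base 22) 4k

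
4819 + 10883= 15702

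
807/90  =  8  +  29/30=8.97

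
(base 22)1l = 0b101011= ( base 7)61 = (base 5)133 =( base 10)43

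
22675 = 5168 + 17507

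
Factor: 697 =17^1 *41^1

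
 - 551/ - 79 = 6 + 77/79 = 6.97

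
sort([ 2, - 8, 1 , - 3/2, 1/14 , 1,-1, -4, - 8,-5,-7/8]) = [-8,-8,  -  5,-4,-3/2, - 1,-7/8,1/14,1, 1,2]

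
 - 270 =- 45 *6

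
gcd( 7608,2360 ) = 8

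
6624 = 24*276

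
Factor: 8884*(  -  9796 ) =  - 87027664 = - 2^4*31^1*79^1*2221^1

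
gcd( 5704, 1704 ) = 8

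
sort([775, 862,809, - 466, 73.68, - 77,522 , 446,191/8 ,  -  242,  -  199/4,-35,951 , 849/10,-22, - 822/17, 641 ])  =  [ - 466,-242,-77, - 199/4 , - 822/17,- 35,-22,191/8,73.68, 849/10, 446, 522, 641,775 , 809,862 , 951]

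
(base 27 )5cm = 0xf97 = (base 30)4D1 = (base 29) 4LI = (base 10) 3991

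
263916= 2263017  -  1999101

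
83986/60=1399 + 23/30 = 1399.77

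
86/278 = 43/139 = 0.31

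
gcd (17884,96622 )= 2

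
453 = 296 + 157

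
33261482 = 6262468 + 26999014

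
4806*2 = 9612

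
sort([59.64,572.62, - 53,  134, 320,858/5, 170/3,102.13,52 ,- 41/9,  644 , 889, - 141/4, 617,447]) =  [ - 53, - 141/4, - 41/9, 52,  170/3,59.64,102.13 , 134,858/5, 320,447,  572.62,617,644,889]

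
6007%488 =151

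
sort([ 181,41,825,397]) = [ 41,181,397 , 825]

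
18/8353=18/8353= 0.00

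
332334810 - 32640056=299694754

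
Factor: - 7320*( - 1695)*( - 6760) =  - 2^6*3^2* 5^3*13^2*61^1*113^1 = - 83874024000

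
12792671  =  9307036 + 3485635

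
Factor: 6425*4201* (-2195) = -5^3 * 257^1*439^1*4201^1 = -59246177875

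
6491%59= 1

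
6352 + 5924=12276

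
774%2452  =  774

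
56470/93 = 56470/93  =  607.20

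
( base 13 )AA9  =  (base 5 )24304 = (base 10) 1829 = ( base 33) 1me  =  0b11100100101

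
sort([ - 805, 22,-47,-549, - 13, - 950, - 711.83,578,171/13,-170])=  [ -950,-805,-711.83, - 549, - 170, - 47 ,-13, 171/13, 22,578]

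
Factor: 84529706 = 2^1*42264853^1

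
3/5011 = 3/5011 = 0.00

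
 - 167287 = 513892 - 681179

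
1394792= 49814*28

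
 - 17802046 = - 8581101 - 9220945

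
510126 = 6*85021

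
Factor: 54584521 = 31^1 * 401^1*4391^1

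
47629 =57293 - 9664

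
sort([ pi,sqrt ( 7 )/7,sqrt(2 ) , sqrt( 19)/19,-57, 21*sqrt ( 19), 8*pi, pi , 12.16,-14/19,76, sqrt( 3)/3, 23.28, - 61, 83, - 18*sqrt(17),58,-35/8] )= [ - 18*sqrt(17), - 61, - 57,- 35/8, - 14/19, sqrt(19)/19,sqrt ( 7)/7, sqrt( 3)/3,sqrt (2 ),pi, pi,  12.16,  23.28,8*pi,  58, 76, 83 , 21*sqrt( 19)] 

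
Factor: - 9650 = -2^1* 5^2*193^1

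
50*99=4950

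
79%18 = 7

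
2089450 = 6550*319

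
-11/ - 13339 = 11/13339 = 0.00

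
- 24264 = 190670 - 214934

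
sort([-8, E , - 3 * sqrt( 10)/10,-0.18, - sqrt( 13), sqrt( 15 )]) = [ - 8,-sqrt( 13 ),-3*sqrt( 10) /10,- 0.18, E, sqrt(15 )] 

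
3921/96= 1307/32= 40.84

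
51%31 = 20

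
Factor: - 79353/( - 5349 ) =26451/1783 = 3^2 * 1783^ (- 1)*2939^1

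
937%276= 109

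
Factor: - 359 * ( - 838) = 300842 = 2^1 *359^1 * 419^1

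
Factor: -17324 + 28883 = 3^1*3853^1 = 11559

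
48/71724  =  4/5977 = 0.00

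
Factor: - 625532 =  - 2^2*17^1*9199^1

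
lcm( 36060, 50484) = 252420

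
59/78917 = 59/78917= 0.00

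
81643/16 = 5102  +  11/16 = 5102.69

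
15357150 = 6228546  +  9128604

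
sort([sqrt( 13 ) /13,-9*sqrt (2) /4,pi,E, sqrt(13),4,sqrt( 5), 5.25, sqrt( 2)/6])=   [ - 9*sqrt( 2) /4,sqrt ( 2)/6,sqrt(13)/13, sqrt( 5 ),E, pi  ,  sqrt( 13 ),4,5.25]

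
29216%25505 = 3711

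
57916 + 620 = 58536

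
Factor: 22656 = 2^7* 3^1* 59^1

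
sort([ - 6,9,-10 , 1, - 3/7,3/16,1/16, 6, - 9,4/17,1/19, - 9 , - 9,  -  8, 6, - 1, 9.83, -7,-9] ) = [ - 10 , - 9, - 9, - 9, - 9, - 8 ,- 7, - 6, - 1, - 3/7,1/19, 1/16,3/16,  4/17,1,6,6,9 , 9.83] 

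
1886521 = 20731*91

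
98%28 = 14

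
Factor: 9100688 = 2^4 * 41^1*13873^1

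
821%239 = 104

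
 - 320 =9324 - 9644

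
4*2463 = 9852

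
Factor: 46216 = 2^3*53^1 * 109^1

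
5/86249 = 5/86249 = 0.00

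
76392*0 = 0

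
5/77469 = 5/77469 = 0.00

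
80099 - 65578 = 14521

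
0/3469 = 0 = 0.00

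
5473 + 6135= 11608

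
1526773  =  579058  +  947715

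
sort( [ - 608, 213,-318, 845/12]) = [ - 608,-318,845/12, 213]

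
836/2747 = 836/2747 = 0.30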